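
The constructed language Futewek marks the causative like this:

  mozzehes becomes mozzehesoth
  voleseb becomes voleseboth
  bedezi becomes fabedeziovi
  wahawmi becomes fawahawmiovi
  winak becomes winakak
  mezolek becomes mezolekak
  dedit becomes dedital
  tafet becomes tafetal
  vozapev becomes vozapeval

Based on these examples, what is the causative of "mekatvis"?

mekatvisoth

mozzehes and mezolek both have last vowel 'e' yet inflect differently (mozzehesoth, mezolekak), so the last vowel is not what conditions the rule; the final letter is.
"mekatvis" ends in -s. The one such stem in the data (mozzehes → mozzehesoth) adds -oth, so the same rule applies.
The other patterns: stems ending in -i add fa- … -ovi around the stem; stems ending in -k add -ak; stems ending in -t or -v add -al.
So mekatvis → mekatvisoth.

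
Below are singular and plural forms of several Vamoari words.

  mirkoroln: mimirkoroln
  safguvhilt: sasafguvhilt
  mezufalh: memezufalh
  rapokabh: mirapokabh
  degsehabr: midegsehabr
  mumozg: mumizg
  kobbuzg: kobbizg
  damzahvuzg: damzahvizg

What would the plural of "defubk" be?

mezufalh and rapokabh both end in -h yet inflect differently (memezufalh, mirapokabh), so the final letter is not what conditions the rule; the second-to-last letter is.
"defubk" has second-to-last letter 'b'. The stems whose second-to-last letter is 'b' (rapokabh → mirapokabh, degsehabr → midegsehabr) add the prefix mi-.
So defubk → midefubk.

midefubk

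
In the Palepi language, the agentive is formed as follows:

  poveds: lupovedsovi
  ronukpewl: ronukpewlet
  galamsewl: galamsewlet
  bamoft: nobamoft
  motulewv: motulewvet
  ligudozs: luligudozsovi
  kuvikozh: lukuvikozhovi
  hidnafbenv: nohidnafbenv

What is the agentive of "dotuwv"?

dotuwvet

motulewv and hidnafbenv both end in -v yet inflect differently (motulewvet, nohidnafbenv), so the final letter is not what conditions the rule; the second-to-last letter is.
"dotuwv" has second-to-last letter 'w'. The stems whose second-to-last letter is 'w' (galamsewl → galamsewlet, motulewv → motulewvet, ronukpewl → ronukpewlet) add -et.
So dotuwv → dotuwvet.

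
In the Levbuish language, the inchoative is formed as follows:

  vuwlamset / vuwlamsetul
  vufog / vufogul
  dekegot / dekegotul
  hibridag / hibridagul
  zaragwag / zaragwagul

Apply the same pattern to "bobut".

bobutul

Every pair shown (vuwlamset → vuwlamsetul, vufog → vufogul, dekegot → dekegotul, …) follows the same rule: add -ul.
So bobut → bobutul.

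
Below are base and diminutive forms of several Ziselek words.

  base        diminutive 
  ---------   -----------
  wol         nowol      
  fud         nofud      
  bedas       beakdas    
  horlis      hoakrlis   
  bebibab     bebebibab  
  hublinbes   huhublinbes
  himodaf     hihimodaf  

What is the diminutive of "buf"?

bedas and hublinbes both end in -s yet inflect differently (beakdas, huhublinbes), so the final letter is not what conditions the rule; the number of vowels is.
"buf" has 1 vowel. The stems with 1 vowel (wol → nowol, fud → nofud) add the prefix no-.
So buf → nobuf.

nobuf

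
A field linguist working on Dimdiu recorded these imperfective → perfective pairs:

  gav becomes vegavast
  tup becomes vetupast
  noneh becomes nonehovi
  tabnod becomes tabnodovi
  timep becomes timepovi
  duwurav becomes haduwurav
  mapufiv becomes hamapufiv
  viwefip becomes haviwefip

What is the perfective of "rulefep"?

"rulefep" has 3 vowels. The stems with 3 vowels (duwurav → haduwurav, mapufiv → hamapufiv, viwefip → haviwefip) add the prefix ha-.
The other patterns: stems with 1 vowel add ve- … -ast around the stem; stems with 2 vowels add -ovi.
So rulefep → harulefep.

harulefep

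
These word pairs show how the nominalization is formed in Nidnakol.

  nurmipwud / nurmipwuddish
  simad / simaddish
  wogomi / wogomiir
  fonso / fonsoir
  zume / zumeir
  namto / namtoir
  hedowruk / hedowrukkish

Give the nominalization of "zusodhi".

nurmipwud and namto both begin with n- yet inflect differently (nurmipwuddish, namtoir), so the first letter is not what conditions the rule; whether the stem ends in a vowel or a consonant is.
"zusodhi" ends in a vowel. The stems ending in a vowel (namto → namtoir, wogomi → wogomiir, fonso → fonsoir) add -ir.
The other pattern: stems ending in a consonant double the final consonant and add -ish.
So zusodhi → zusodhiir.

zusodhiir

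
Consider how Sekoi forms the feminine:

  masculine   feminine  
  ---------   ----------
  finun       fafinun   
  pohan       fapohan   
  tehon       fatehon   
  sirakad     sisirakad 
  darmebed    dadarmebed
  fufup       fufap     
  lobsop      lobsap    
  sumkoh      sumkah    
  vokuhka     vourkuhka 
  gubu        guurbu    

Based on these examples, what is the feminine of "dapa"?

daurpa

pohan and sirakad both have last vowel 'a' yet inflect differently (fapohan, sisirakad), so the last vowel is not what conditions the rule; the final letter is.
"dapa" ends in -a. The one such stem in the data (vokuhka → vourkuhka) inserts -ur- after the first vowel (as does gubu), so the same rule applies.
So dapa → daurpa.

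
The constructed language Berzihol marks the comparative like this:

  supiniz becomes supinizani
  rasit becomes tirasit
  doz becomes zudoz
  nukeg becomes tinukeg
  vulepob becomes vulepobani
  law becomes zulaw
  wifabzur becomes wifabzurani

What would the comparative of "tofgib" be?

doz and supiniz both end in -z yet inflect differently (zudoz, supinizani), so the final letter is not what conditions the rule; the number of vowels is.
"tofgib" has 2 vowels. The stems with 2 vowels (nukeg → tinukeg, rasit → tirasit) add the prefix ti-.
So tofgib → titofgib.

titofgib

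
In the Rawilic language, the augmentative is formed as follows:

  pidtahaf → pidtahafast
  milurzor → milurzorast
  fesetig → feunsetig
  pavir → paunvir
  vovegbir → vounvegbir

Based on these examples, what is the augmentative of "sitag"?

sitagast

pavir and milurzor both end in -r yet inflect differently (paunvir, milurzorast), so the final letter is not what conditions the rule; the last vowel is.
"sitag" has last vowel 'a'. The one such stem in the data (pidtahaf → pidtahafast) adds -ast, so the same rule applies.
The other pattern: stems whose last vowel is 'i' insert -un- after the first vowel.
So sitag → sitagast.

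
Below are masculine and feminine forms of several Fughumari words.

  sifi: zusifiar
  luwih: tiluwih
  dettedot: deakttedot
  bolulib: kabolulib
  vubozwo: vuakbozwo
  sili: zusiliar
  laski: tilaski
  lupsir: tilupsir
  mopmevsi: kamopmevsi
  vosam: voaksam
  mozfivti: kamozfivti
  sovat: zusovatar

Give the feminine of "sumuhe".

sovat and dettedot both end in -t yet inflect differently (zusovatar, deakttedot), so the final letter is not what conditions the rule; the first letter is.
"sumuhe" begins with s-. The stems beginning with s- (sifi → zusifiar, sili → zusiliar, sovat → zusovatar) add zu- … -ar around the stem.
The other patterns: stems beginning with d- or v- insert -ak- after the first vowel; stems beginning with l- add the prefix ti-; stems beginning with b- or m- add the prefix ka-.
So sumuhe → zusumuhear.

zusumuhear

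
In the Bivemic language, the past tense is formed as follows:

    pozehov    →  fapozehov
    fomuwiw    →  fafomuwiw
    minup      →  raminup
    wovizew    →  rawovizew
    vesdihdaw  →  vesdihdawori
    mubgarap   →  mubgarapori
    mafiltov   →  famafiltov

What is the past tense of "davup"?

radavup

fomuwiw and vesdihdaw both end in -w yet inflect differently (fafomuwiw, vesdihdawori), so the final letter is not what conditions the rule; the last vowel is.
"davup" has last vowel 'u'. The one such stem in the data (minup → raminup) adds the prefix ra-, so the same rule applies.
So davup → radavup.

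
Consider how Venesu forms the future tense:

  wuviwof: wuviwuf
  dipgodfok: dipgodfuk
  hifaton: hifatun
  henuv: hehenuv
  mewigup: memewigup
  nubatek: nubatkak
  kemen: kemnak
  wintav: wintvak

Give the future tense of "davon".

"davon" has last vowel 'o'. The stems whose last vowel is 'o' (wuviwof → wuviwuf, dipgodfok → dipgodfuk, hifaton → hifatun) change the last vowel to 'u'.
So davon → davun.

davun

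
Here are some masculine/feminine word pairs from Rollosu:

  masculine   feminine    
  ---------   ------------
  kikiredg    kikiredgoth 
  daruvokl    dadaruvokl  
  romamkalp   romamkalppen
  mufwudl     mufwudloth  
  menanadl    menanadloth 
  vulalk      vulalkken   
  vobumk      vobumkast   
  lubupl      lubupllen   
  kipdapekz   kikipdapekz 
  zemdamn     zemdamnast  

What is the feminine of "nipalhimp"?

nipalhimpast

"nipalhimp" has second-to-last letter 'm'. The stems whose second-to-last letter is 'm' (zemdamn → zemdamnast, vobumk → vobumkast) add -ast.
The other patterns: stems whose second-to-last letter is 'k' repeat the first consonant+vowel as a prefix; stems whose second-to-last letter is 'd' add -oth; stems whose second-to-last letter is 'l' or 'p' double the final consonant and add -en.
So nipalhimp → nipalhimpast.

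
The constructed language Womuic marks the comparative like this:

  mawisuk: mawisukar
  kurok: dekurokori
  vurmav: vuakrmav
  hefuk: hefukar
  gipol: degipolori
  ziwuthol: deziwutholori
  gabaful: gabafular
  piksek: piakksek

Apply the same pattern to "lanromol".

delanromolori

kurok and hefuk both end in -k yet inflect differently (dekurokori, hefukar), so the final letter is not what conditions the rule; the last vowel is.
"lanromol" has last vowel 'o'. The stems whose last vowel is 'o' (kurok → dekurokori, gipol → degipolori, ziwuthol → deziwutholori) add de- … -ori around the stem.
The other patterns: stems whose last vowel is 'u' add -ar; stems whose last vowel is 'a' or 'e' insert -ak- after the first vowel.
So lanromol → delanromolori.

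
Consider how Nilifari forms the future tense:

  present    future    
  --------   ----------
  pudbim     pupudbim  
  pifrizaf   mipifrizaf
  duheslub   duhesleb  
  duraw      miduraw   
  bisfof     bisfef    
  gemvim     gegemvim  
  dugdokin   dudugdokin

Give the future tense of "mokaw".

pifrizaf and bisfof both end in -f yet inflect differently (mipifrizaf, bisfef), so the final letter is not what conditions the rule; the last vowel is.
"mokaw" has last vowel 'a'. The stems whose last vowel is 'a' (pifrizaf → mipifrizaf, duraw → miduraw) add the prefix mi-.
The other patterns: stems whose last vowel is 'i' repeat the first consonant+vowel as a prefix; stems whose last vowel is 'o' or 'u' change the last vowel to 'e'.
So mokaw → mimokaw.

mimokaw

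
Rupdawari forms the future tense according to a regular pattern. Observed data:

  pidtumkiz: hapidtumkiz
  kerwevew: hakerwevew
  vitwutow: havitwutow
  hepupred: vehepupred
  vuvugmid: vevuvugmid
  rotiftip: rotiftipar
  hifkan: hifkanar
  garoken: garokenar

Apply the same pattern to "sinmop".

kerwevew and hepupred both have last vowel 'e' yet inflect differently (hakerwevew, vehepupred), so the last vowel is not what conditions the rule; the final letter is.
"sinmop" ends in -p. The one such stem in the data (rotiftip → rotiftipar) adds -ar, so the same rule applies.
So sinmop → sinmopar.

sinmopar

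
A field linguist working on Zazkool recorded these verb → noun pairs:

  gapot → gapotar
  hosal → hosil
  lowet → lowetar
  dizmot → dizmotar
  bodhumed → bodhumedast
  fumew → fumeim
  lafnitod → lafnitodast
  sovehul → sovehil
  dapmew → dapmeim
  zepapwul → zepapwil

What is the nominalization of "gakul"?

"gakul" ends in -l. The stems ending in -l (sovehul → sovehil, hosal → hosil, zepapwul → zepapwil) change the last vowel to 'i'.
So gakul → gakil.

gakil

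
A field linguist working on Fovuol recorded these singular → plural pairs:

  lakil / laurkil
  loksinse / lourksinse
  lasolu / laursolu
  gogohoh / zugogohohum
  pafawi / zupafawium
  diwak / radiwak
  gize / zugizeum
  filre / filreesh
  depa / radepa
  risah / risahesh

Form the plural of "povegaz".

loksinse and gize both end in -e yet inflect differently (lourksinse, zugizeum), so the final letter is not what conditions the rule; the first letter is.
"povegaz" begins with p-. The one such stem in the data (pafawi → zupafawium) adds zu- … -um around the stem, so the same rule applies.
So povegaz → zupovegazum.

zupovegazum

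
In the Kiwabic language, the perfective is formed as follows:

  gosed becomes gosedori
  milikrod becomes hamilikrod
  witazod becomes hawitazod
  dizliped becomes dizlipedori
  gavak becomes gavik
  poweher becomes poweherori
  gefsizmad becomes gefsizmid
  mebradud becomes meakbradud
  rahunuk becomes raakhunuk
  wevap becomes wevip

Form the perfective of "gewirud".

geakwirud

gefsizmad and milikrod both end in -d yet inflect differently (gefsizmid, hamilikrod), so the final letter is not what conditions the rule; the last vowel is.
"gewirud" has last vowel 'u'. The stems whose last vowel is 'u' (mebradud → meakbradud, rahunuk → raakhunuk) insert -ak- after the first vowel.
The other patterns: stems whose last vowel is 'a' change the last vowel to 'i'; stems whose last vowel is 'o' add the prefix ha-; stems whose last vowel is 'e' add -ori.
So gewirud → geakwirud.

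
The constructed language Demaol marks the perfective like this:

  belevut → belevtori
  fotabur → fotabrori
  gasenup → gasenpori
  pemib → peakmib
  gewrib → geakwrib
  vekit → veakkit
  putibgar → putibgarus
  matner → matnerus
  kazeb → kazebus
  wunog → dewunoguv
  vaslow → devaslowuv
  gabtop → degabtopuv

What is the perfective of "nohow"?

belevut and vekit both end in -t yet inflect differently (belevtori, veakkit), so the final letter is not what conditions the rule; the last vowel is.
"nohow" has last vowel 'o'. The stems whose last vowel is 'o' (wunog → dewunoguv, vaslow → devaslowuv, gabtop → degabtopuv) add de- … -uv around the stem.
So nohow → denohowuv.

denohowuv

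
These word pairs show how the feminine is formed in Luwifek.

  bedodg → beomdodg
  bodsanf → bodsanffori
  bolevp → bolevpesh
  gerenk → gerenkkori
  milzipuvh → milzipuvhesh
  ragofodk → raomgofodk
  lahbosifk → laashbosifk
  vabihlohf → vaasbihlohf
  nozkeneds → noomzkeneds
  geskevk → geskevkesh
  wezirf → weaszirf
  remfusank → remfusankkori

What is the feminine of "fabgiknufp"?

"fabgiknufp" has second-to-last letter 'f'. The one such stem in the data (lahbosifk → laashbosifk) inserts -as- after the first vowel (as do wezirf, vabihlohf), so the same rule applies.
The other patterns: stems whose second-to-last letter is 'n' double the final consonant and add -ori; stems whose second-to-last letter is 'd' insert -om- after the first vowel; stems whose second-to-last letter is 'v' add -esh.
So fabgiknufp → faasbgiknufp.

faasbgiknufp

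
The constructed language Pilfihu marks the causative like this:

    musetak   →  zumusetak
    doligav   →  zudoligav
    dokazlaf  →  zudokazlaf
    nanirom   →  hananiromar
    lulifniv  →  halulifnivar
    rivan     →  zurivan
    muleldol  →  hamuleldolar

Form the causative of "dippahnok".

doligav and lulifniv both end in -v yet inflect differently (zudoligav, halulifnivar), so the final letter is not what conditions the rule; the last vowel is.
"dippahnok" has last vowel 'o'. The stems whose last vowel is 'o' (muleldol → hamuleldolar, nanirom → hananiromar) add ha- … -ar around the stem.
The other pattern: stems whose last vowel is 'a' add the prefix zu-.
So dippahnok → hadippahnokar.

hadippahnokar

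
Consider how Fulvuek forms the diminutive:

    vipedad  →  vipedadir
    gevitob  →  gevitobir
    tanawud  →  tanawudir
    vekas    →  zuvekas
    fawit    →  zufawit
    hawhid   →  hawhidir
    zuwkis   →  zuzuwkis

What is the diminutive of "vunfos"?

zuvunfos

hawhid and fawit both have last vowel 'i' yet inflect differently (hawhidir, zufawit), so the last vowel is not what conditions the rule; the final letter is.
"vunfos" ends in -s. The stems ending in -s (zuwkis → zuzuwkis, vekas → zuvekas) add the prefix zu-.
So vunfos → zuvunfos.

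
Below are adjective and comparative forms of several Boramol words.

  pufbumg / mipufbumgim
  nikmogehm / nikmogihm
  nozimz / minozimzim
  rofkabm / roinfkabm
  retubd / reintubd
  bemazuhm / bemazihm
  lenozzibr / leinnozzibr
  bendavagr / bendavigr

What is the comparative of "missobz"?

"missobz" has second-to-last letter 'b'. The stems whose second-to-last letter is 'b' (rofkabm → roinfkabm, retubd → reintubd, lenozzibr → leinnozzibr) insert -in- after the first vowel.
The other patterns: stems whose second-to-last letter is 'm' add mi- … -im around the stem; stems whose second-to-last letter is 'g' or 'h' change the last vowel to 'i'.
So missobz → miinssobz.

miinssobz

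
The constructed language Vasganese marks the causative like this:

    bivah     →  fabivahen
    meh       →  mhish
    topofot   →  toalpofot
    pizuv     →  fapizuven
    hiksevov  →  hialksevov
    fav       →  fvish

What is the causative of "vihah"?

"vihah" has 2 vowels. The stems with 2 vowels (bivah → fabivahen, pizuv → fapizuven) add fa- … -en around the stem.
The other patterns: stems with 1 vowel delete the last vowel and add -ish; stems with 3 vowels insert -al- after the first vowel.
So vihah → favihahen.

favihahen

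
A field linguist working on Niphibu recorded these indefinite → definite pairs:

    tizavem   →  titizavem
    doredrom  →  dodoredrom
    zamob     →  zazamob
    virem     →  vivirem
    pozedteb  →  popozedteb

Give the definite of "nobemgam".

nonobemgam

Every pair shown (tizavem → titizavem, doredrom → dodoredrom, zamob → zazamob, …) follows the same rule: repeat the first consonant+vowel as a prefix.
So nobemgam → nonobemgam.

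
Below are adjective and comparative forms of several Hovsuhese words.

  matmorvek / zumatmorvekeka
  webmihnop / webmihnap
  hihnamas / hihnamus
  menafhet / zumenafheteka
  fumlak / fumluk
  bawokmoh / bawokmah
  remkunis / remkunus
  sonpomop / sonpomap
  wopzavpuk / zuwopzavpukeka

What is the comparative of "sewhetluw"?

zusewhetluweka

fumlak and matmorvek both end in -k yet inflect differently (fumluk, zumatmorvekeka), so the final letter is not what conditions the rule; the last vowel is.
"sewhetluw" has last vowel 'u'. The one such stem in the data (wopzavpuk → zuwopzavpukeka) adds zu- … -eka around the stem, so the same rule applies.
The other patterns: stems whose last vowel is 'a' or 'i' change the last vowel to 'u'; stems whose last vowel is 'o' change the last vowel to 'a'.
So sewhetluw → zusewhetluweka.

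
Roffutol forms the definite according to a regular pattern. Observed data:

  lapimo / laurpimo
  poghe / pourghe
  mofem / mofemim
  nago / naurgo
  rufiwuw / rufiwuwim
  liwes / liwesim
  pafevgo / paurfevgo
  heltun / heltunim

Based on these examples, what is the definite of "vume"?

vuurme

"vume" ends in a vowel. The stems ending in a vowel (lapimo → laurpimo, nago → naurgo, pafevgo → paurfevgo) insert -ur- after the first vowel.
The other pattern: stems ending in a consonant add -im.
So vume → vuurme.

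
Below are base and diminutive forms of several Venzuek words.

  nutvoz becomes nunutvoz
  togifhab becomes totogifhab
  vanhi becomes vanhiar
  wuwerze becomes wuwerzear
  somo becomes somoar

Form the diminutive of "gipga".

gipgaar

"gipga" ends in a vowel. The stems ending in a vowel (vanhi → vanhiar, wuwerze → wuwerzear, somo → somoar) add -ar.
The other pattern: stems ending in a consonant repeat the first consonant+vowel as a prefix.
So gipga → gipgaar.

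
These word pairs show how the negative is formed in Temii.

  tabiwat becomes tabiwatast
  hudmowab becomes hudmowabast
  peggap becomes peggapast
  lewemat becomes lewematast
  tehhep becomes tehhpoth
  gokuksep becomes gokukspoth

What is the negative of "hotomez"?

"hotomez" has last vowel 'e'. The stems whose last vowel is 'e' (tehhep → tehhpoth, gokuksep → gokukspoth) delete the last vowel and add -oth.
The other pattern: stems whose last vowel is 'a' add -ast.
So hotomez → hotomzoth.

hotomzoth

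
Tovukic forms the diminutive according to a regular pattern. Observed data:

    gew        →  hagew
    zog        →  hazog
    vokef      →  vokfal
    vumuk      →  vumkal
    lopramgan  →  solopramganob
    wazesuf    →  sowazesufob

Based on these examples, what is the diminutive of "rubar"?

vokef and wazesuf both end in -f yet inflect differently (vokfal, sowazesufob), so the final letter is not what conditions the rule; the number of vowels is.
"rubar" has 2 vowels. The stems with 2 vowels (vokef → vokfal, vumuk → vumkal) delete the last vowel and add -al.
So rubar → rubral.

rubral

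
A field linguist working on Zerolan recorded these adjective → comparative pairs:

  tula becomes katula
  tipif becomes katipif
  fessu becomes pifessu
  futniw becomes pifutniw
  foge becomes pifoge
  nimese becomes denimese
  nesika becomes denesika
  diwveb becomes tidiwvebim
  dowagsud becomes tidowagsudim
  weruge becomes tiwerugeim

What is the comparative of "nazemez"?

denazemez

foge and nimese both end in -e yet inflect differently (pifoge, denimese), so the final letter is not what conditions the rule; the first letter is.
"nazemez" begins with n-. The stems beginning with n- (nimese → denimese, nesika → denesika) add the prefix de-.
The other patterns: stems beginning with t- add the prefix ka-; stems beginning with f- add the prefix pi-; stems beginning with d- or w- add ti- … -im around the stem.
So nazemez → denazemez.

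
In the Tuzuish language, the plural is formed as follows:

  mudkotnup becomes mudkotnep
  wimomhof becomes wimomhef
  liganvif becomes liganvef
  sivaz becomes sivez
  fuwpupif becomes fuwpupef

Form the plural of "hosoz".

Every pair shown (mudkotnup → mudkotnep, wimomhof → wimomhef, liganvif → liganvef, …) follows the same rule: change the last vowel to 'e'.
So hosoz → hosez.

hosez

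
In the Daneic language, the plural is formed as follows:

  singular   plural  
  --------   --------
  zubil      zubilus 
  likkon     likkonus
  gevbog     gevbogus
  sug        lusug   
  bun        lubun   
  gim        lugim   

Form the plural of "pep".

"pep" has 1 vowel. The stems with 1 vowel (sug → lusug, bun → lubun, gim → lugim) add the prefix lu-.
The other pattern: stems with 2 vowels add -us.
So pep → lupep.

lupep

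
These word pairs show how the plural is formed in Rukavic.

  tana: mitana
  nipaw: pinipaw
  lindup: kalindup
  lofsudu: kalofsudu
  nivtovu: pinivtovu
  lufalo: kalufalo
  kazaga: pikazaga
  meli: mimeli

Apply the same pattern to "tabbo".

mitabbo

"tabbo" begins with t-. The one such stem in the data (tana → mitana) adds the prefix mi-, so the same rule applies.
So tabbo → mitabbo.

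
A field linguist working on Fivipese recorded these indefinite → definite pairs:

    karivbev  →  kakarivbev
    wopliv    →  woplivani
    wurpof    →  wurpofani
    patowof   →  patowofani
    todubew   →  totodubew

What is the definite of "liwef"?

"liwef" has last vowel 'e'. The stems whose last vowel is 'e' (karivbev → kakarivbev, todubew → totodubew) repeat the first consonant+vowel as a prefix.
So liwef → liliwef.

liliwef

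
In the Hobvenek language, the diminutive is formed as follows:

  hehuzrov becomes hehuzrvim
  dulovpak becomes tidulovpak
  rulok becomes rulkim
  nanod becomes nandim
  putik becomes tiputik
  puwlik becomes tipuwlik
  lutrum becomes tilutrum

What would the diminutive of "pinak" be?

tipinak

rulok and putik both end in -k yet inflect differently (rulkim, tiputik), so the final letter is not what conditions the rule; the last vowel is.
"pinak" has last vowel 'a'. The one such stem in the data (dulovpak → tidulovpak) adds the prefix ti-, so the same rule applies.
The other pattern: stems whose last vowel is 'o' delete the last vowel and add -im.
So pinak → tipinak.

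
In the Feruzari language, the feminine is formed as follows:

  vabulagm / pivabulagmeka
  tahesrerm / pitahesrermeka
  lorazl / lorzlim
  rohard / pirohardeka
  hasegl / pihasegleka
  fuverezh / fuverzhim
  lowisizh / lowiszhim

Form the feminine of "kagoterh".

"kagoterh" has second-to-last letter 'r'. The stems whose second-to-last letter is 'r' (tahesrerm → pitahesrermeka, rohard → pirohardeka) add pi- … -eka around the stem.
So kagoterh → pikagoterheka.

pikagoterheka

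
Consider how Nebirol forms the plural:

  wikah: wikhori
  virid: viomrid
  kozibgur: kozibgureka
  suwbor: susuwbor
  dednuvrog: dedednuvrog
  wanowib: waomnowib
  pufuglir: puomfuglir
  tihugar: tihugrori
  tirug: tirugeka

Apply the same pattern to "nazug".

nazugeka

"nazug" has last vowel 'u'. The stems whose last vowel is 'u' (kozibgur → kozibgureka, tirug → tirugeka) add -eka.
So nazug → nazugeka.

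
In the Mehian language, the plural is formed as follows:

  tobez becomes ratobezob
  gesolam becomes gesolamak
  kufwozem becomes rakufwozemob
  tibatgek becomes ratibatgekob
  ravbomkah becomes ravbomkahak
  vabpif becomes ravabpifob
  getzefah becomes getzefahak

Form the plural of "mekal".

gesolam and kufwozem both end in -m yet inflect differently (gesolamak, rakufwozemob), so the final letter is not what conditions the rule; the last vowel is.
"mekal" has last vowel 'a'. The stems whose last vowel is 'a' (gesolam → gesolamak, getzefah → getzefahak, ravbomkah → ravbomkahak) add -ak.
The other pattern: stems whose last vowel is 'e' or 'i' add ra- … -ob around the stem.
So mekal → mekalak.

mekalak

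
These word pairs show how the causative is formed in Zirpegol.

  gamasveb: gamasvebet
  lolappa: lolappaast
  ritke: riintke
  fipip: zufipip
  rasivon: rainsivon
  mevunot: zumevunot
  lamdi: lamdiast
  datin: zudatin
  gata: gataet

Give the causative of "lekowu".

gata and lolappa both end in -a yet inflect differently (gataet, lolappaast), so the final letter is not what conditions the rule; the first letter is.
"lekowu" begins with l-. The stems beginning with l- (lamdi → lamdiast, lolappa → lolappaast) add -ast.
The other patterns: stems beginning with r- insert -in- after the first vowel; stems beginning with g- add -et; stems beginning with d-, f- or m- add the prefix zu-.
So lekowu → lekowuast.

lekowuast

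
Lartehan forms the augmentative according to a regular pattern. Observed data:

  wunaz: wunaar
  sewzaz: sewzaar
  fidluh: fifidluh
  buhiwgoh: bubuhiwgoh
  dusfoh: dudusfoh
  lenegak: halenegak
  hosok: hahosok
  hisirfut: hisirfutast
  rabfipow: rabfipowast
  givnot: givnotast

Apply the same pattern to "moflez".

"moflez" ends in -z. The stems ending in -z (wunaz → wunaar, sewzaz → sewzaar) drop the final letter and add -ar.
The other patterns: stems ending in -h repeat the first consonant+vowel as a prefix; stems ending in -k add the prefix ha-; stems ending in -t or -w add -ast.
So moflez → moflear.

moflear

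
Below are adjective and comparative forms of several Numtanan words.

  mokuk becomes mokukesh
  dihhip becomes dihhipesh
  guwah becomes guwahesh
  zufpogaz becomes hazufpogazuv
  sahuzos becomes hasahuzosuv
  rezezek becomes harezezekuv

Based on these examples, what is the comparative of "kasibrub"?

mokuk and rezezek both end in -k yet inflect differently (mokukesh, harezezekuv), so the final letter is not what conditions the rule; the number of vowels is.
"kasibrub" has 3 vowels. The stems with 3 vowels (zufpogaz → hazufpogazuv, sahuzos → hasahuzosuv, rezezek → harezezekuv) add ha- … -uv around the stem.
The other pattern: stems with 2 vowels add -esh.
So kasibrub → hakasibrubuv.

hakasibrubuv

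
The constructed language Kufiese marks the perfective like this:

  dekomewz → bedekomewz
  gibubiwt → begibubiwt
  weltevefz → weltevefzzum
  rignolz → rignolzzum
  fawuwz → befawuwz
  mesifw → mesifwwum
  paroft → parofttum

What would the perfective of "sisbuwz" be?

fawuwz and rignolz both end in -z yet inflect differently (befawuwz, rignolzzum), so the final letter is not what conditions the rule; the second-to-last letter is.
"sisbuwz" has second-to-last letter 'w'. The stems whose second-to-last letter is 'w' (gibubiwt → begibubiwt, fawuwz → befawuwz, dekomewz → bedekomewz) add the prefix be-.
So sisbuwz → besisbuwz.

besisbuwz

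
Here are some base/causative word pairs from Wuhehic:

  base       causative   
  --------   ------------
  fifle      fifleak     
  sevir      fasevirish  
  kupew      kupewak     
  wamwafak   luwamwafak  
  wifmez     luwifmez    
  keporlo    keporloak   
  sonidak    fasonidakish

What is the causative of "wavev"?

luwavev

sonidak and wamwafak both end in -k yet inflect differently (fasonidakish, luwamwafak), so the final letter is not what conditions the rule; the first letter is.
"wavev" begins with w-. The stems beginning with w- (wamwafak → luwamwafak, wifmez → luwifmez) add the prefix lu-.
The other patterns: stems beginning with f- or k- add -ak; stems beginning with s- add fa- … -ish around the stem.
So wavev → luwavev.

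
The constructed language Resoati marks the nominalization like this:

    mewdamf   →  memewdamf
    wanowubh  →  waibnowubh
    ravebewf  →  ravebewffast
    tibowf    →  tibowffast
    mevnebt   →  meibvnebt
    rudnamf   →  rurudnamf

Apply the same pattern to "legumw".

ravebewf and mewdamf both end in -f yet inflect differently (ravebewffast, memewdamf), so the final letter is not what conditions the rule; the second-to-last letter is.
"legumw" has second-to-last letter 'm'. The stems whose second-to-last letter is 'm' (mewdamf → memewdamf, rudnamf → rurudnamf) repeat the first consonant+vowel as a prefix.
The other patterns: stems whose second-to-last letter is 'w' double the final consonant and add -ast; stems whose second-to-last letter is 'b' insert -ib- after the first vowel.
So legumw → lelegumw.

lelegumw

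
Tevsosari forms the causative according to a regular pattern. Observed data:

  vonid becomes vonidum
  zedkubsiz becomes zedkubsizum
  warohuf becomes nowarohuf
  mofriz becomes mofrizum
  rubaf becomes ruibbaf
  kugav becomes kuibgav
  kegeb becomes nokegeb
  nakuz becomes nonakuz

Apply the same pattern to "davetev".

nodavetev

"davetev" has last vowel 'e'. The one such stem in the data (kegeb → nokegeb) adds the prefix no-, so the same rule applies.
The other patterns: stems whose last vowel is 'i' add -um; stems whose last vowel is 'a' insert -ib- after the first vowel.
So davetev → nodavetev.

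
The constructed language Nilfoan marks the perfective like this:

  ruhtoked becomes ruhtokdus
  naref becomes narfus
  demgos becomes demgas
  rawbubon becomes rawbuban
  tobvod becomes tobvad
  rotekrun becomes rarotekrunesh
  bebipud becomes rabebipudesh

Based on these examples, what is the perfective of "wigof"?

wigaf

"wigof" has last vowel 'o'. The stems whose last vowel is 'o' (demgos → demgas, rawbubon → rawbuban, tobvod → tobvad) change the last vowel to 'a'.
The other patterns: stems whose last vowel is 'e' delete the last vowel and add -us; stems whose last vowel is 'u' add ra- … -esh around the stem.
So wigof → wigaf.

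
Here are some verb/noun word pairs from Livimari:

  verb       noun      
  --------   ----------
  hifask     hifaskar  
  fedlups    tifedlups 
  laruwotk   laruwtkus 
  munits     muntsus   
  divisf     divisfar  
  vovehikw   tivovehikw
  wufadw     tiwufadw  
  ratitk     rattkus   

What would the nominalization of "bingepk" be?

ratitk and hifask both end in -k yet inflect differently (rattkus, hifaskar), so the final letter is not what conditions the rule; the second-to-last letter is.
"bingepk" has second-to-last letter 'p'. The one such stem in the data (fedlups → tifedlups) adds the prefix ti-, so the same rule applies.
So bingepk → tibingepk.

tibingepk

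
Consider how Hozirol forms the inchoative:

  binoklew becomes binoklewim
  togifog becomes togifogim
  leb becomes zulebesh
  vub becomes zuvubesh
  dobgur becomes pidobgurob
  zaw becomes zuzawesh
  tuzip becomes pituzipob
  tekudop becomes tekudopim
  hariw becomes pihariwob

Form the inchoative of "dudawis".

dudawisim

zaw and hariw both end in -w yet inflect differently (zuzawesh, pihariwob), so the final letter is not what conditions the rule; the number of vowels is.
"dudawis" has 3 vowels. The stems with 3 vowels (togifog → togifogim, binoklew → binoklewim, tekudop → tekudopim) add -im.
So dudawis → dudawisim.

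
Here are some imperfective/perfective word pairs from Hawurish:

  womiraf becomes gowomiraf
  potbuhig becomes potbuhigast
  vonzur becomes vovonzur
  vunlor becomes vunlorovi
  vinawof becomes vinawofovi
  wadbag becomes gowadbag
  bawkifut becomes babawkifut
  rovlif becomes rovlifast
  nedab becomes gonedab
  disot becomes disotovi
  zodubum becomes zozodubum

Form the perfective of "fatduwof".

womiraf and rovlif both end in -f yet inflect differently (gowomiraf, rovlifast), so the final letter is not what conditions the rule; the last vowel is.
"fatduwof" has last vowel 'o'. The stems whose last vowel is 'o' (vinawof → vinawofovi, vunlor → vunlorovi, disot → disotovi) add -ovi.
The other patterns: stems whose last vowel is 'a' add the prefix go-; stems whose last vowel is 'u' repeat the first consonant+vowel as a prefix; stems whose last vowel is 'i' add -ast.
So fatduwof → fatduwofovi.

fatduwofovi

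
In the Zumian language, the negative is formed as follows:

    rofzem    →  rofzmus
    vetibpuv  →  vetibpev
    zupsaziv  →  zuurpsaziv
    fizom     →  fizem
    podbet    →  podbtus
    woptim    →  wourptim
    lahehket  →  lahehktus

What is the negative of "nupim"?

nuurpim

woptim and rofzem both end in -m yet inflect differently (wourptim, rofzmus), so the final letter is not what conditions the rule; the last vowel is.
"nupim" has last vowel 'i'. The stems whose last vowel is 'i' (woptim → wourptim, zupsaziv → zuurpsaziv) insert -ur- after the first vowel.
The other patterns: stems whose last vowel is 'e' delete the last vowel and add -us; stems whose last vowel is 'o' or 'u' change the last vowel to 'e'.
So nupim → nuurpim.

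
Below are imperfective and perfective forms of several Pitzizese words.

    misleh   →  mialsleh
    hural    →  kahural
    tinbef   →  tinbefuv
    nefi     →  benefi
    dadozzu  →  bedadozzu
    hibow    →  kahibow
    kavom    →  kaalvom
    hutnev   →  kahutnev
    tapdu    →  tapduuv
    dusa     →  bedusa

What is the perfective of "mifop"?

mialfop

tapdu and dadozzu both end in -u yet inflect differently (tapduuv, bedadozzu), so the final letter is not what conditions the rule; the first letter is.
"mifop" begins with m-. The one such stem in the data (misleh → mialsleh) inserts -al- after the first vowel (as does kavom), so the same rule applies.
The other patterns: stems beginning with t- add -uv; stems beginning with h- add the prefix ka-; stems beginning with d- or n- add the prefix be-.
So mifop → mialfop.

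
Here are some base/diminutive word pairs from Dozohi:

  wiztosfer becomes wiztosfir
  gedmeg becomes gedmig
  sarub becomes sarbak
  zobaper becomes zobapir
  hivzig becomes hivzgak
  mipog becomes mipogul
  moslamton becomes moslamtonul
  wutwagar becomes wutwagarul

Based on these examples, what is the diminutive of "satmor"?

satmorul

hivzig and gedmeg both end in -g yet inflect differently (hivzgak, gedmig), so the final letter is not what conditions the rule; the last vowel is.
"satmor" has last vowel 'o'. The stems whose last vowel is 'o' (moslamton → moslamtonul, mipog → mipogul) add -ul.
So satmor → satmorul.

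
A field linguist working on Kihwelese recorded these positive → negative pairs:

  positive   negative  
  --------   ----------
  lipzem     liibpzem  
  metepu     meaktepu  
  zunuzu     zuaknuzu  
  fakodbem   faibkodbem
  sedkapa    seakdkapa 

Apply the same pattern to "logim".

"logim" ends in a consonant. The stems ending in a consonant (fakodbem → faibkodbem, lipzem → liibpzem) insert -ib- after the first vowel.
So logim → loibgim.

loibgim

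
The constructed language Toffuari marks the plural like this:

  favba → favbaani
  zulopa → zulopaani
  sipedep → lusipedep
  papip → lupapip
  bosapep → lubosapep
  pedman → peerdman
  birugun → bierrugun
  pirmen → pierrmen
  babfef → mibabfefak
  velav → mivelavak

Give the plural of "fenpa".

fenpaani

favba and pedman both have last vowel 'a' yet inflect differently (favbaani, peerdman), so the last vowel is not what conditions the rule; the final letter is.
"fenpa" ends in -a. The stems ending in -a (favba → favbaani, zulopa → zulopaani) add -ani.
So fenpa → fenpaani.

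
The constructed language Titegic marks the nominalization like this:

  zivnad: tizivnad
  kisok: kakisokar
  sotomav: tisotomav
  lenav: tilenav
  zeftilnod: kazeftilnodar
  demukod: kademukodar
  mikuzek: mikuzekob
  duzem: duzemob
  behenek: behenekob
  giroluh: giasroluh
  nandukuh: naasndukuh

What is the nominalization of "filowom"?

kafilowomar

zivnad and demukod both end in -d yet inflect differently (tizivnad, kademukodar), so the final letter is not what conditions the rule; the last vowel is.
"filowom" has last vowel 'o'. The stems whose last vowel is 'o' (demukod → kademukodar, zeftilnod → kazeftilnodar, kisok → kakisokar) add ka- … -ar around the stem.
The other patterns: stems whose last vowel is 'e' add -ob; stems whose last vowel is 'u' insert -as- after the first vowel; stems whose last vowel is 'a' add the prefix ti-.
So filowom → kafilowomar.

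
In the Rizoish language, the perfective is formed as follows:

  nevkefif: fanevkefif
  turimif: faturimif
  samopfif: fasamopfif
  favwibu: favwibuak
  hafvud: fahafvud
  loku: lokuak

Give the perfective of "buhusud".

fabuhusud

hafvud and loku both have last vowel 'u' yet inflect differently (fahafvud, lokuak), so the last vowel is not what conditions the rule; whether the stem ends in a vowel or a consonant is.
"buhusud" ends in a consonant. The stems ending in a consonant (turimif → faturimif, hafvud → fahafvud, nevkefif → fanevkefif) add the prefix fa-.
So buhusud → fabuhusud.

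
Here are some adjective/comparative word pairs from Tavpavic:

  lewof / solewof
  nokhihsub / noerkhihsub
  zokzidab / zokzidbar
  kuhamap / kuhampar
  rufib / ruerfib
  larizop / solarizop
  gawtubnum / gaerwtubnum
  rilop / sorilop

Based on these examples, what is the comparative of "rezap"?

rezpar

zokzidab and rufib both end in -b yet inflect differently (zokzidbar, ruerfib), so the final letter is not what conditions the rule; the last vowel is.
"rezap" has last vowel 'a'. The stems whose last vowel is 'a' (zokzidab → zokzidbar, kuhamap → kuhampar) delete the last vowel and add -ar.
So rezap → rezpar.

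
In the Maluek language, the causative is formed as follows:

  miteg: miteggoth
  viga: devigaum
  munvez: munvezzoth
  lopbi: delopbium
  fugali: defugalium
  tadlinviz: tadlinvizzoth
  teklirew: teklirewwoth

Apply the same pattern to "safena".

desafenaum

lopbi and tadlinviz both have last vowel 'i' yet inflect differently (delopbium, tadlinvizzoth), so the last vowel is not what conditions the rule; whether the stem ends in a vowel or a consonant is.
"safena" ends in a vowel. The stems ending in a vowel (lopbi → delopbium, viga → devigaum, fugali → defugalium) add de- … -um around the stem.
So safena → desafenaum.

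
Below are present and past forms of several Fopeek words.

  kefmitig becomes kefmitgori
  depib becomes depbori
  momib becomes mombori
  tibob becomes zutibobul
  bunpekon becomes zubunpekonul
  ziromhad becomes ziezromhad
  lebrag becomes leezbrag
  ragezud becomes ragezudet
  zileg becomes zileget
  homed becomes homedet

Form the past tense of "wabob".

depib and tibob both end in -b yet inflect differently (depbori, zutibobul), so the final letter is not what conditions the rule; the last vowel is.
"wabob" has last vowel 'o'. The stems whose last vowel is 'o' (tibob → zutibobul, bunpekon → zubunpekonul) add zu- … -ul around the stem.
The other patterns: stems whose last vowel is 'i' delete the last vowel and add -ori; stems whose last vowel is 'a' insert -ez- after the first vowel; stems whose last vowel is 'e' or 'u' add -et.
So wabob → zuwabobul.

zuwabobul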